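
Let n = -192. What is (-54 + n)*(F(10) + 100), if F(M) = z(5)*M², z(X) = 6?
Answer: -172200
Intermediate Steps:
F(M) = 6*M²
(-54 + n)*(F(10) + 100) = (-54 - 192)*(6*10² + 100) = -246*(6*100 + 100) = -246*(600 + 100) = -246*700 = -172200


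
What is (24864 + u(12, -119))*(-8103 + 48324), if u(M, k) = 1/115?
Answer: 115006358781/115 ≈ 1.0001e+9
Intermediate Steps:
u(M, k) = 1/115
(24864 + u(12, -119))*(-8103 + 48324) = (24864 + 1/115)*(-8103 + 48324) = (2859361/115)*40221 = 115006358781/115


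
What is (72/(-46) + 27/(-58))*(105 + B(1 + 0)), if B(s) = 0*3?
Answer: -284445/1334 ≈ -213.23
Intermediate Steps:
B(s) = 0
(72/(-46) + 27/(-58))*(105 + B(1 + 0)) = (72/(-46) + 27/(-58))*(105 + 0) = (72*(-1/46) + 27*(-1/58))*105 = (-36/23 - 27/58)*105 = -2709/1334*105 = -284445/1334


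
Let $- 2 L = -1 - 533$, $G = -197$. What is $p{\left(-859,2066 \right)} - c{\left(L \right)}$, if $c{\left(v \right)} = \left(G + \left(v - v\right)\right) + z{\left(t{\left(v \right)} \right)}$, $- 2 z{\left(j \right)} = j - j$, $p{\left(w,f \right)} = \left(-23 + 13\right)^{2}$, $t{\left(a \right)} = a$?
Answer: $297$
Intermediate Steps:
$p{\left(w,f \right)} = 100$ ($p{\left(w,f \right)} = \left(-10\right)^{2} = 100$)
$z{\left(j \right)} = 0$ ($z{\left(j \right)} = - \frac{j - j}{2} = \left(- \frac{1}{2}\right) 0 = 0$)
$L = 267$ ($L = - \frac{-1 - 533}{2} = \left(- \frac{1}{2}\right) \left(-534\right) = 267$)
$c{\left(v \right)} = -197$ ($c{\left(v \right)} = \left(-197 + \left(v - v\right)\right) + 0 = \left(-197 + 0\right) + 0 = -197 + 0 = -197$)
$p{\left(-859,2066 \right)} - c{\left(L \right)} = 100 - -197 = 100 + 197 = 297$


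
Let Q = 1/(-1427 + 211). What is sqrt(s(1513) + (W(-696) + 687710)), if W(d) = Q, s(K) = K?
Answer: 91*sqrt(1922933)/152 ≈ 830.19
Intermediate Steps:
Q = -1/1216 (Q = 1/(-1216) = -1/1216 ≈ -0.00082237)
W(d) = -1/1216
sqrt(s(1513) + (W(-696) + 687710)) = sqrt(1513 + (-1/1216 + 687710)) = sqrt(1513 + 836255359/1216) = sqrt(838095167/1216) = 91*sqrt(1922933)/152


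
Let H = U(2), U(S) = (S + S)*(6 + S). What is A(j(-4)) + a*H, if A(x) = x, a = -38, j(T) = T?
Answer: -1220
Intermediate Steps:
U(S) = 2*S*(6 + S) (U(S) = (2*S)*(6 + S) = 2*S*(6 + S))
H = 32 (H = 2*2*(6 + 2) = 2*2*8 = 32)
A(j(-4)) + a*H = -4 - 38*32 = -4 - 1216 = -1220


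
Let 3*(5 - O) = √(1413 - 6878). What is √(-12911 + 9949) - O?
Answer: -5 + I*√2962 + I*√5465/3 ≈ -5.0 + 79.066*I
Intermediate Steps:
O = 5 - I*√5465/3 (O = 5 - √(1413 - 6878)/3 = 5 - I*√5465/3 ≈ 5.0 - 24.642*I)
√(-12911 + 9949) - O = √(-12911 + 9949) - (5 - I*√5465/3) = √(-2962) + (-5 + I*√5465/3) = I*√2962 + (-5 + I*√5465/3) = -5 + I*√2962 + I*√5465/3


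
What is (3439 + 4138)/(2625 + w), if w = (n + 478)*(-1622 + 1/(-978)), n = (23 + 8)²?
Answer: -7410306/2280142913 ≈ -0.0032499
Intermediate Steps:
n = 961 (n = 31² = 961)
w = -2282710163/978 (w = (961 + 478)*(-1622 + 1/(-978)) = 1439*(-1622 - 1/978) = 1439*(-1586317/978) = -2282710163/978 ≈ -2.3341e+6)
(3439 + 4138)/(2625 + w) = (3439 + 4138)/(2625 - 2282710163/978) = 7577/(-2280142913/978) = 7577*(-978/2280142913) = -7410306/2280142913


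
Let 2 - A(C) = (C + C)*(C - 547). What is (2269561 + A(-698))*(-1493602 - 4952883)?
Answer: -3426583976355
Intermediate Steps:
A(C) = 2 - 2*C*(-547 + C) (A(C) = 2 - (C + C)*(C - 547) = 2 - 2*C*(-547 + C))
(2269561 + A(-698))*(-1493602 - 4952883) = (2269561 + (2 - 2*(-698)² + 1094*(-698)))*(-1493602 - 4952883) = (2269561 + (2 - 2*487204 - 763612))*(-6446485) = (2269561 + (2 - 974408 - 763612))*(-6446485) = (2269561 - 1738018)*(-6446485) = 531543*(-6446485) = -3426583976355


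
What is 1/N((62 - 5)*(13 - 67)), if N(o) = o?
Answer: -1/3078 ≈ -0.00032489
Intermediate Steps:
1/N((62 - 5)*(13 - 67)) = 1/((62 - 5)*(13 - 67)) = 1/(57*(-54)) = 1/(-3078) = -1/3078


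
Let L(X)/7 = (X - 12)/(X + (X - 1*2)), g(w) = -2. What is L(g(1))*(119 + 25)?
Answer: 2352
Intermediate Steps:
L(X) = 7*(-12 + X)/(-2 + 2*X) (L(X) = 7*((X - 12)/(X + (X - 1*2))) = 7*((-12 + X)/(X + (X - 2))) = 7*((-12 + X)/(X + (-2 + X))) = 7*((-12 + X)/(-2 + 2*X)) = 7*(-12 + X)/(-2 + 2*X))
L(g(1))*(119 + 25) = (7*(-12 - 2)/(2*(-1 - 2)))*(119 + 25) = ((7/2)*(-14)/(-3))*144 = ((7/2)*(-⅓)*(-14))*144 = (49/3)*144 = 2352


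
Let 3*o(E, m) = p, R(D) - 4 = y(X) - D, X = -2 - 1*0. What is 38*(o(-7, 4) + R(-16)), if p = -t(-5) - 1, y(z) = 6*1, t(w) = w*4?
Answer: 3686/3 ≈ 1228.7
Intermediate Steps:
t(w) = 4*w
X = -2 (X = -2 + 0 = -2)
y(z) = 6
p = 19 (p = -4*(-5) - 1 = -1*(-20) - 1 = 20 - 1 = 19)
R(D) = 10 - D (R(D) = 4 + (6 - D) = 10 - D)
o(E, m) = 19/3 (o(E, m) = (⅓)*19 = 19/3)
38*(o(-7, 4) + R(-16)) = 38*(19/3 + (10 - 1*(-16))) = 38*(19/3 + (10 + 16)) = 38*(19/3 + 26) = 38*(97/3) = 3686/3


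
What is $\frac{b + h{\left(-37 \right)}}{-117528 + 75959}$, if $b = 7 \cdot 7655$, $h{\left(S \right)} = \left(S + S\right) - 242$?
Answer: $- \frac{53269}{41569} \approx -1.2815$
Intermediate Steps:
$h{\left(S \right)} = -242 + 2 S$ ($h{\left(S \right)} = 2 S - 242 = -242 + 2 S$)
$b = 53585$
$\frac{b + h{\left(-37 \right)}}{-117528 + 75959} = \frac{53585 + \left(-242 + 2 \left(-37\right)\right)}{-117528 + 75959} = \frac{53585 - 316}{-41569} = \left(53585 - 316\right) \left(- \frac{1}{41569}\right) = 53269 \left(- \frac{1}{41569}\right) = - \frac{53269}{41569}$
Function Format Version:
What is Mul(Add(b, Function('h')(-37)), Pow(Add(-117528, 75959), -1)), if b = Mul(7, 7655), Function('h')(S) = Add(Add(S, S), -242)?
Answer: Rational(-53269, 41569) ≈ -1.2815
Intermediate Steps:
Function('h')(S) = Add(-242, Mul(2, S)) (Function('h')(S) = Add(Mul(2, S), -242) = Add(-242, Mul(2, S)))
b = 53585
Mul(Add(b, Function('h')(-37)), Pow(Add(-117528, 75959), -1)) = Mul(Add(53585, Add(-242, Mul(2, -37))), Pow(Add(-117528, 75959), -1)) = Mul(Add(53585, Add(-242, -74)), Pow(-41569, -1)) = Mul(Add(53585, -316), Rational(-1, 41569)) = Mul(53269, Rational(-1, 41569)) = Rational(-53269, 41569)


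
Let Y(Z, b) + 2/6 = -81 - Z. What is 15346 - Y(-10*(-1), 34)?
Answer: 46312/3 ≈ 15437.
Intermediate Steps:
Y(Z, b) = -244/3 - Z (Y(Z, b) = -1/3 + (-81 - Z) = -244/3 - Z)
15346 - Y(-10*(-1), 34) = 15346 - (-244/3 - (-10)*(-1)) = 15346 - (-244/3 - 1*10) = 15346 - (-244/3 - 10) = 15346 - 1*(-274/3) = 15346 + 274/3 = 46312/3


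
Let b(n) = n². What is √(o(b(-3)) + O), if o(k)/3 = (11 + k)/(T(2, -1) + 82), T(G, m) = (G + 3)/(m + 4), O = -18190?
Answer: I*√1145943010/251 ≈ 134.87*I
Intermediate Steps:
T(G, m) = (3 + G)/(4 + m)
o(k) = 99/251 + 9*k/251 (o(k) = 3*((11 + k)/((3 + 2)/(4 - 1) + 82)) = 3*((11 + k)/(5/3 + 82)) = 3*((11 + k)/(251/3)) = 3*((11 + k)*(3/251)) = 3*(33/251 + 3*k/251) = 99/251 + 9*k/251)
√(o(b(-3)) + O) = √((99/251 + (9/251)*(-3)²) - 18190) = √((99/251 + (9/251)*9) - 18190) = √((99/251 + 81/251) - 18190) = √(180/251 - 18190) = √(-4565510/251) = I*√1145943010/251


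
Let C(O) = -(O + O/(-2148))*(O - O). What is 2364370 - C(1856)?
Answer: 2364370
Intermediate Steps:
C(O) = 0 (C(O) = -(O + O*(-1/2148))*0 = -(O - O/2148)*0 = -2147*O/2148*0 = -1*0 = 0)
2364370 - C(1856) = 2364370 - 1*0 = 2364370 + 0 = 2364370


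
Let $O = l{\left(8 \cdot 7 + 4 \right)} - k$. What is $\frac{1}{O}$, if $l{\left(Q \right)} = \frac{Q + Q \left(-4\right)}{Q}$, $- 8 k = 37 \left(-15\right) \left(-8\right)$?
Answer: $\frac{1}{552} \approx 0.0018116$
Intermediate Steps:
$k = -555$ ($k = - \frac{37 \left(-15\right) \left(-8\right)}{8} = - \frac{\left(-555\right) \left(-8\right)}{8} = \left(- \frac{1}{8}\right) 4440 = -555$)
$l{\left(Q \right)} = -3$ ($l{\left(Q \right)} = \frac{Q - 4 Q}{Q} = \frac{\left(-3\right) Q}{Q} = -3$)
$O = 552$ ($O = -3 - -555 = -3 + 555 = 552$)
$\frac{1}{O} = \frac{1}{552}$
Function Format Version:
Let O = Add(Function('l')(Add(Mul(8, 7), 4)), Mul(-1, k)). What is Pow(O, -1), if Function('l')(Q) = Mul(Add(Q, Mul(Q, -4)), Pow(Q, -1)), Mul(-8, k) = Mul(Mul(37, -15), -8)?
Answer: Rational(1, 552) ≈ 0.0018116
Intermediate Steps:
k = -555 (k = Mul(Rational(-1, 8), Mul(Mul(37, -15), -8)) = Mul(Rational(-1, 8), Mul(-555, -8)) = Mul(Rational(-1, 8), 4440) = -555)
Function('l')(Q) = -3 (Function('l')(Q) = Mul(Add(Q, Mul(-4, Q)), Pow(Q, -1)) = Mul(Mul(-3, Q), Pow(Q, -1)) = -3)
O = 552 (O = Add(-3, Mul(-1, -555)) = Add(-3, 555) = 552)
Pow(O, -1) = Pow(552, -1) = Rational(1, 552)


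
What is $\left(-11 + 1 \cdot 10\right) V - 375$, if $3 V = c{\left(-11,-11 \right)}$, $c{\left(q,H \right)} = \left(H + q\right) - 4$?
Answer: $- \frac{1099}{3} \approx -366.33$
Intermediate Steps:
$c{\left(q,H \right)} = -4 + H + q$
$V = - \frac{26}{3}$ ($V = \frac{-4 - 11 - 11}{3} = \frac{1}{3} \left(-26\right) = - \frac{26}{3} \approx -8.6667$)
$\left(-11 + 1 \cdot 10\right) V - 375 = \left(-11 + 1 \cdot 10\right) \left(- \frac{26}{3}\right) - 375 = \left(-11 + 10\right) \left(- \frac{26}{3}\right) - 375 = \left(-1\right) \left(- \frac{26}{3}\right) - 375 = \frac{26}{3} - 375 = - \frac{1099}{3}$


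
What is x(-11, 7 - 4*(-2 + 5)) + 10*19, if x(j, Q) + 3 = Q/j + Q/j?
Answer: 2067/11 ≈ 187.91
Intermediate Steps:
x(j, Q) = -3 + 2*Q/j (x(j, Q) = -3 + (Q/j + Q/j) = -3 + 2*Q/j)
x(-11, 7 - 4*(-2 + 5)) + 10*19 = (-3 + 2*(7 - 4*(-2 + 5))/(-11)) + 10*19 = (-3 + 2*(7 - 4*3)*(-1/11)) + 190 = (-3 + 2*(7 - 12)*(-1/11)) + 190 = (-3 + 2*(-5)*(-1/11)) + 190 = (-3 + 10/11) + 190 = -23/11 + 190 = 2067/11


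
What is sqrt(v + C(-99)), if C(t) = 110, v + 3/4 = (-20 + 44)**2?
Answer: sqrt(2741)/2 ≈ 26.177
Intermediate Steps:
v = 2301/4 (v = -3/4 + (-20 + 44)**2 = -3/4 + 24**2 = -3/4 + 576 = 2301/4 ≈ 575.25)
sqrt(v + C(-99)) = sqrt(2301/4 + 110) = sqrt(2741/4) = sqrt(2741)/2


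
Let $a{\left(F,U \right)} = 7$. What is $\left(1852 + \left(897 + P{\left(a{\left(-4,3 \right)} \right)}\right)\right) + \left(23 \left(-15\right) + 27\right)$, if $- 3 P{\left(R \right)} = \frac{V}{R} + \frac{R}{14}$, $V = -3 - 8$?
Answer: $\frac{34039}{14} \approx 2431.4$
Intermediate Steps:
$V = -11$ ($V = -3 - 8 = -11$)
$P{\left(R \right)} = - \frac{R}{42} + \frac{11}{3 R}$ ($P{\left(R \right)} = - \frac{- \frac{11}{R} + \frac{R}{14}}{3} = - \frac{R}{42} + \frac{11}{3 R}$)
$\left(1852 + \left(897 + P{\left(a{\left(-4,3 \right)} \right)}\right)\right) + \left(23 \left(-15\right) + 27\right) = \left(1852 + \left(897 + \frac{154 - 7^{2}}{42 \cdot 7}\right)\right) + \left(23 \left(-15\right) + 27\right) = \left(1852 + \left(897 + \frac{1}{42} \cdot \frac{1}{7} \left(154 - 49\right)\right)\right) + \left(-345 + 27\right) = \left(1852 + \left(897 + \frac{1}{42} \cdot \frac{1}{7} \left(154 - 49\right)\right)\right) - 318 = \left(1852 + \left(897 + \frac{1}{42} \cdot \frac{1}{7} \cdot 105\right)\right) - 318 = \left(1852 + \left(897 + \frac{5}{14}\right)\right) - 318 = \left(1852 + \frac{12563}{14}\right) - 318 = \frac{38491}{14} - 318 = \frac{34039}{14}$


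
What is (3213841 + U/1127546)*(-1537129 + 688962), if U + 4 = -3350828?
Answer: -1536772673604911059/563773 ≈ -2.7259e+12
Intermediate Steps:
U = -3350832 (U = -4 - 3350828 = -3350832)
(3213841 + U/1127546)*(-1537129 + 688962) = (3213841 - 3350832/1127546)*(-1537129 + 688962) = (3213841 - 3350832*1/1127546)*(-848167) = (3213841 - 1675416/563773)*(-848167) = (1811875106677/563773)*(-848167) = -1536772673604911059/563773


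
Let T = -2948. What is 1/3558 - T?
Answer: 10488985/3558 ≈ 2948.0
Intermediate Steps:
1/3558 - T = 1/3558 - 1*(-2948) = 1/3558 + 2948 = 10488985/3558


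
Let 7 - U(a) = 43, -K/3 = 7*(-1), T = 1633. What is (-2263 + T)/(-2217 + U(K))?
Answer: 210/751 ≈ 0.27963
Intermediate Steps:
K = 21 (K = -21*(-1) = -3*(-7) = 21)
U(a) = -36 (U(a) = 7 - 1*43 = 7 - 43 = -36)
(-2263 + T)/(-2217 + U(K)) = (-2263 + 1633)/(-2217 - 36) = -630/(-2253) = -630*(-1/2253) = 210/751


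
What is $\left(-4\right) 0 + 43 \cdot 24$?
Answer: $1032$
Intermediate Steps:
$\left(-4\right) 0 + 43 \cdot 24 = 0 + 1032 = 1032$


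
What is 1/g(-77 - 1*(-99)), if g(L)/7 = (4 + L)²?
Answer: 1/4732 ≈ 0.00021133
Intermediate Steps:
g(L) = 7*(4 + L)²
1/g(-77 - 1*(-99)) = 1/(7*(4 + (-77 - 1*(-99)))²) = 1/(7*(4 + (-77 + 99))²) = 1/(7*(4 + 22)²) = 1/(7*26²) = 1/(7*676) = 1/4732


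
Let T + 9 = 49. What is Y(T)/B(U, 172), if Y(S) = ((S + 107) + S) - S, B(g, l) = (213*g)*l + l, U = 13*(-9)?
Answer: -21/612320 ≈ -3.4296e-5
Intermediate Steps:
U = -117
T = 40 (T = -9 + 49 = 40)
B(g, l) = l + 213*g*l (B(g, l) = 213*g*l + l = l + 213*g*l)
Y(S) = 107 + S (Y(S) = ((107 + S) + S) - S = (107 + 2*S) - S = 107 + S)
Y(T)/B(U, 172) = (107 + 40)/((172*(1 + 213*(-117)))) = 147/((172*(1 - 24921))) = 147/((172*(-24920))) = 147/(-4286240) = 147*(-1/4286240) = -21/612320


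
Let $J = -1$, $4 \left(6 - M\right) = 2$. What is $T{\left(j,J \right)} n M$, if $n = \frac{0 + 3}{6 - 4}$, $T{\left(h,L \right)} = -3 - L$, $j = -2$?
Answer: $- \frac{33}{2} \approx -16.5$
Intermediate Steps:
$M = \frac{11}{2}$ ($M = 6 - \frac{1}{2} = \frac{11}{2} \approx 5.5$)
$n = \frac{3}{2} \approx 1.5$
$T{\left(j,J \right)} n M = \left(-3 - -1\right) \frac{3}{2} \cdot \frac{11}{2} = \left(-3 + 1\right) \frac{3}{2} \cdot \frac{11}{2} = \left(-2\right) \frac{3}{2} \cdot \frac{11}{2} = \left(-3\right) \frac{11}{2} = - \frac{33}{2}$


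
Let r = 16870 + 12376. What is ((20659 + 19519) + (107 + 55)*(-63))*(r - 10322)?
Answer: 567190128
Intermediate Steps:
r = 29246
((20659 + 19519) + (107 + 55)*(-63))*(r - 10322) = ((20659 + 19519) + (107 + 55)*(-63))*(29246 - 10322) = (40178 + 162*(-63))*18924 = (40178 - 10206)*18924 = 29972*18924 = 567190128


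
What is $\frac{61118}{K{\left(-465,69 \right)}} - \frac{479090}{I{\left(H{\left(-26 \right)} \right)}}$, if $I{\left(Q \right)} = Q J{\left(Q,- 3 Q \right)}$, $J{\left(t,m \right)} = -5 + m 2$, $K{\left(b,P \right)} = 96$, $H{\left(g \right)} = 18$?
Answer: $\frac{14192221}{16272} \approx 872.19$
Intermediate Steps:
$J{\left(t,m \right)} = -5 + 2 m$
$I{\left(Q \right)} = Q \left(-5 - 6 Q\right)$ ($I{\left(Q \right)} = Q \left(-5 + 2 \left(- 3 Q\right)\right) = Q \left(-5 - 6 Q\right)$)
$\frac{61118}{K{\left(-465,69 \right)}} - \frac{479090}{I{\left(H{\left(-26 \right)} \right)}} = \frac{61118}{96} - \frac{479090}{18 \left(-5 - 108\right)} = 61118 \cdot \frac{1}{96} - \frac{479090}{18 \left(-5 - 108\right)} = \frac{30559}{48} - \frac{479090}{18 \left(-113\right)} = \frac{30559}{48} - \frac{479090}{-2034} = \frac{30559}{48} - - \frac{239545}{1017} = \frac{30559}{48} + \frac{239545}{1017} = \frac{14192221}{16272}$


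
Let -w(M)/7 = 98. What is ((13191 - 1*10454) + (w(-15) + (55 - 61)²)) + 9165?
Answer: 11252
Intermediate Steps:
w(M) = -686 (w(M) = -7*98 = -686)
((13191 - 1*10454) + (w(-15) + (55 - 61)²)) + 9165 = ((13191 - 1*10454) + (-686 + (55 - 61)²)) + 9165 = ((13191 - 10454) + (-686 + (-6)²)) + 9165 = (2737 + (-686 + 36)) + 9165 = (2737 - 650) + 9165 = 2087 + 9165 = 11252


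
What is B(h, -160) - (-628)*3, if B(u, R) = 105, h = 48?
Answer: 1989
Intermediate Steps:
B(h, -160) - (-628)*3 = 105 - (-628)*3 = 105 - 1*(-1884) = 105 + 1884 = 1989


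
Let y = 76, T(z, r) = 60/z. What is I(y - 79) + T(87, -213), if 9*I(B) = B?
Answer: 31/87 ≈ 0.35632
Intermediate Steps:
I(B) = B/9
I(y - 79) + T(87, -213) = (76 - 79)/9 + 60/87 = (⅑)*(-3) + 60*(1/87) = -⅓ + 20/29 = 31/87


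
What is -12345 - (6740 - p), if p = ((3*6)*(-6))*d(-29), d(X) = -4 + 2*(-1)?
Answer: -18437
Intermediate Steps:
d(X) = -6 (d(X) = -4 - 2 = -6)
p = 648 (p = ((3*6)*(-6))*(-6) = (18*(-6))*(-6) = -108*(-6) = 648)
-12345 - (6740 - p) = -12345 - (6740 - 1*648) = -12345 - (6740 - 648) = -12345 - 1*6092 = -12345 - 6092 = -18437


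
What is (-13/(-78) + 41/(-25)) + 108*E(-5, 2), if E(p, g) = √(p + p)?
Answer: -221/150 + 108*I*√10 ≈ -1.4733 + 341.53*I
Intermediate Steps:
E(p, g) = √2*√p (E(p, g) = √(2*p) = √2*√p)
(-13/(-78) + 41/(-25)) + 108*E(-5, 2) = (-13/(-78) + 41/(-25)) + 108*(√2*√(-5)) = (-13*(-1/78) + 41*(-1/25)) + 108*(√2*(I*√5)) = (⅙ - 41/25) + 108*(I*√10) = -221/150 + 108*I*√10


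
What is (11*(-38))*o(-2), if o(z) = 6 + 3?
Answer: -3762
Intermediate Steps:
o(z) = 9
(11*(-38))*o(-2) = (11*(-38))*9 = -418*9 = -3762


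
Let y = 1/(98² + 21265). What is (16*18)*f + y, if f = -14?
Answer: -124463807/30869 ≈ -4032.0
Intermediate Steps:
y = 1/30869 (y = 1/(9604 + 21265) = 1/30869 ≈ 3.2395e-5)
(16*18)*f + y = (16*18)*(-14) + 1/30869 = 288*(-14) + 1/30869 = -4032 + 1/30869 = -124463807/30869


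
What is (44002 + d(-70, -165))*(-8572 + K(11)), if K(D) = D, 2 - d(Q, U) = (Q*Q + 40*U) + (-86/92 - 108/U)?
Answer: -989924088069/2530 ≈ -3.9127e+8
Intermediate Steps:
d(Q, U) = 135/46 - Q² - 40*U + 108/U (d(Q, U) = 2 - ((Q*Q + 40*U) + (-86/92 - 108/U)) = 2 - ((Q² + 40*U) + (-86*1/92 - 108/U)) = 2 - ((Q² + 40*U) + (-43/46 - 108/U)) = 2 - (-43/46 + Q² - 108/U + 40*U) = 2 + (43/46 - Q² - 40*U + 108/U) = 135/46 - Q² - 40*U + 108/U)
(44002 + d(-70, -165))*(-8572 + K(11)) = (44002 + (135/46 - 1*(-70)² - 40*(-165) + 108/(-165)))*(-8572 + 11) = (44002 + (135/46 - 1*4900 + 6600 + 108*(-1/165)))*(-8561) = (44002 + (135/46 - 4900 + 6600 - 36/55))*(-8561) = (44002 + 4306769/2530)*(-8561) = (115631829/2530)*(-8561) = -989924088069/2530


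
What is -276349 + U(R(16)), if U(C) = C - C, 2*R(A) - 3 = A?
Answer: -276349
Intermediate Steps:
R(A) = 3/2 + A/2
U(C) = 0
-276349 + U(R(16)) = -276349 + 0 = -276349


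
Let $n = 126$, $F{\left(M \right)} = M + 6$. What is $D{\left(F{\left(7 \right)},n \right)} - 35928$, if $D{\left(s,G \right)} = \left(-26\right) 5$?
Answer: $-36058$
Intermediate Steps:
$F{\left(M \right)} = 6 + M$
$D{\left(s,G \right)} = -130$
$D{\left(F{\left(7 \right)},n \right)} - 35928 = -130 - 35928 = -36058$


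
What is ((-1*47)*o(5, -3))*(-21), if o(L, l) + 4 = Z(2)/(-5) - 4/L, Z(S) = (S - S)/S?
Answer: -23688/5 ≈ -4737.6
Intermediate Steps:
Z(S) = 0 (Z(S) = 0/S = 0)
o(L, l) = -4 - 4/L (o(L, l) = -4 + (0/(-5) - 4/L) = -4 + (0*(-⅕) - 4/L) = -4 + (0 - 4/L) = -4 - 4/L)
((-1*47)*o(5, -3))*(-21) = ((-1*47)*(-4 - 4/5))*(-21) = -47*(-4 - 4*⅕)*(-21) = -47*(-4 - ⅘)*(-21) = -47*(-24/5)*(-21) = (1128/5)*(-21) = -23688/5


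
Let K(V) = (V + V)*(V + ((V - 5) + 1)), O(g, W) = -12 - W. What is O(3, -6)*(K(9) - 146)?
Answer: -636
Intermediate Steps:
K(V) = 2*V*(-4 + 2*V) (K(V) = (2*V)*(V + ((-5 + V) + 1)) = (2*V)*(V + (-4 + V)) = (2*V)*(-4 + 2*V) = 2*V*(-4 + 2*V))
O(3, -6)*(K(9) - 146) = (-12 - 1*(-6))*(4*9*(-2 + 9) - 146) = (-12 + 6)*(4*9*7 - 146) = -6*(252 - 146) = -6*106 = -636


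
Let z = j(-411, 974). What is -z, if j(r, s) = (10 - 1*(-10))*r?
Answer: 8220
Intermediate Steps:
j(r, s) = 20*r (j(r, s) = (10 + 10)*r = 20*r)
z = -8220 (z = 20*(-411) = -8220)
-z = -1*(-8220) = 8220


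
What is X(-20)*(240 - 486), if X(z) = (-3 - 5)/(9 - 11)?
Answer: -984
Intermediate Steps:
X(z) = 4 (X(z) = -8/(-2) = -8*(-½) = 4)
X(-20)*(240 - 486) = 4*(240 - 486) = 4*(-246) = -984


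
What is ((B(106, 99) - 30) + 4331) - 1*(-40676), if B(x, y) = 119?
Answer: 45096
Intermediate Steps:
((B(106, 99) - 30) + 4331) - 1*(-40676) = ((119 - 30) + 4331) - 1*(-40676) = (89 + 4331) + 40676 = 4420 + 40676 = 45096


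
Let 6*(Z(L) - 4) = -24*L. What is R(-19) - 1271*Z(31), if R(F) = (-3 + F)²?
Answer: 153004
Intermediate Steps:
Z(L) = 4 - 4*L (Z(L) = 4 + (-24*L)/6 = 4 - 4*L)
R(-19) - 1271*Z(31) = (-3 - 19)² - 1271*(4 - 4*31) = (-22)² - 1271*(4 - 124) = 484 - 1271*(-120) = 484 + 152520 = 153004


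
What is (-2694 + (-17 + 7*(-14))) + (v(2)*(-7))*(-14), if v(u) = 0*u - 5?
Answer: -3299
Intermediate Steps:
v(u) = -5 (v(u) = 0 - 5 = -5)
(-2694 + (-17 + 7*(-14))) + (v(2)*(-7))*(-14) = (-2694 + (-17 + 7*(-14))) - 5*(-7)*(-14) = (-2694 + (-17 - 98)) + 35*(-14) = (-2694 - 115) - 490 = -2809 - 490 = -3299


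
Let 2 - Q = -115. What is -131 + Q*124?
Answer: 14377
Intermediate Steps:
Q = 117 (Q = 2 - 1*(-115) = 2 + 115 = 117)
-131 + Q*124 = -131 + 117*124 = -131 + 14508 = 14377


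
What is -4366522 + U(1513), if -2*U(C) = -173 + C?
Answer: -4367192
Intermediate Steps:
U(C) = 173/2 - C/2 (U(C) = -(-173 + C)/2 = 173/2 - C/2)
-4366522 + U(1513) = -4366522 + (173/2 - ½*1513) = -4366522 + (173/2 - 1513/2) = -4366522 - 670 = -4367192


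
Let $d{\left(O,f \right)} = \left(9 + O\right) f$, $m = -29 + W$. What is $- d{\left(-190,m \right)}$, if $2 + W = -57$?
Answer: $-15928$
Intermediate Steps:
$W = -59$ ($W = -2 - 57 = -59$)
$m = -88$ ($m = -29 - 59 = -88$)
$d{\left(O,f \right)} = f \left(9 + O\right)$
$- d{\left(-190,m \right)} = - \left(-88\right) \left(9 - 190\right) = - \left(-88\right) \left(-181\right) = \left(-1\right) 15928 = -15928$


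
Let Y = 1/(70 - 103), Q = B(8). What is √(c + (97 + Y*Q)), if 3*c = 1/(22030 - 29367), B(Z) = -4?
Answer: √5228184786/7337 ≈ 9.8550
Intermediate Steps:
Q = -4
Y = -1/33 (Y = 1/(-33) = -1/33 ≈ -0.030303)
c = -1/22011 (c = 1/(3*(22030 - 29367)) = (⅓)/(-7337) = (⅓)*(-1/7337) = -1/22011 ≈ -4.5432e-5)
√(c + (97 + Y*Q)) = √(-1/22011 + (97 - 1/33*(-4))) = √(-1/22011 + (97 + 4/33)) = √(-1/22011 + 3205/33) = √(712578/7337) = √5228184786/7337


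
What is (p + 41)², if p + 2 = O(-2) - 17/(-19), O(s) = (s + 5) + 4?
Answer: 793881/361 ≈ 2199.1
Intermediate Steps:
O(s) = 9 + s (O(s) = (5 + s) + 4 = 9 + s)
p = 112/19 (p = -2 + ((9 - 2) - 17/(-19)) = -2 + (7 - 17*(-1/19)) = -2 + (7 + 17/19) = -2 + 150/19 = 112/19 ≈ 5.8947)
(p + 41)² = (112/19 + 41)² = (891/19)² = 793881/361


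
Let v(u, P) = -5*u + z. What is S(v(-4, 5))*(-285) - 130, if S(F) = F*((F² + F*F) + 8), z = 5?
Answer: -8963380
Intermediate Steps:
v(u, P) = 5 - 5*u (v(u, P) = -5*u + 5 = 5 - 5*u)
S(F) = F*(8 + 2*F²) (S(F) = F*((F² + F²) + 8) = F*(2*F² + 8) = F*(8 + 2*F²))
S(v(-4, 5))*(-285) - 130 = (2*(5 - 5*(-4))*(4 + (5 - 5*(-4))²))*(-285) - 130 = (2*(5 + 20)*(4 + (5 + 20)²))*(-285) - 130 = (2*25*(4 + 25²))*(-285) - 130 = (2*25*(4 + 625))*(-285) - 130 = (2*25*629)*(-285) - 130 = 31450*(-285) - 130 = -8963250 - 130 = -8963380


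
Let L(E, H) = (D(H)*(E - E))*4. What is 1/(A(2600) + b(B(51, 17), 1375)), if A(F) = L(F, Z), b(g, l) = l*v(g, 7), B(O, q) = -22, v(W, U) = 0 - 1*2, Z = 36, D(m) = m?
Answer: -1/2750 ≈ -0.00036364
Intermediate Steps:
v(W, U) = -2 (v(W, U) = 0 - 2 = -2)
b(g, l) = -2*l (b(g, l) = l*(-2) = -2*l)
L(E, H) = 0 (L(E, H) = (H*(E - E))*4 = (H*0)*4 = 0*4 = 0)
A(F) = 0
1/(A(2600) + b(B(51, 17), 1375)) = 1/(0 - 2*1375) = 1/(0 - 2750) = 1/(-2750) = -1/2750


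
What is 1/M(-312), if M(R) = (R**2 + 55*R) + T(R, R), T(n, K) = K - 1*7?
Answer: 1/79865 ≈ 1.2521e-5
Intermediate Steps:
T(n, K) = -7 + K (T(n, K) = K - 7 = -7 + K)
M(R) = -7 + R**2 + 56*R (M(R) = (R**2 + 55*R) + (-7 + R) = -7 + R**2 + 56*R)
1/M(-312) = 1/(-7 + (-312)**2 + 56*(-312)) = 1/(-7 + 97344 - 17472) = 1/79865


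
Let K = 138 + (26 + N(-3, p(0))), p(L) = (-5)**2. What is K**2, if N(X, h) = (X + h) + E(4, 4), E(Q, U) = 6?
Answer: 36864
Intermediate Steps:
p(L) = 25
N(X, h) = 6 + X + h (N(X, h) = (X + h) + 6 = 6 + X + h)
K = 192 (K = 138 + (26 + (6 - 3 + 25)) = 138 + (26 + 28) = 138 + 54 = 192)
K**2 = 192**2 = 36864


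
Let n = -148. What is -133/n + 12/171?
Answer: 8173/8436 ≈ 0.96882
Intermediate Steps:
-133/n + 12/171 = -133/(-148) + 12/171 = -133*(-1/148) + 12*(1/171) = 133/148 + 4/57 = 8173/8436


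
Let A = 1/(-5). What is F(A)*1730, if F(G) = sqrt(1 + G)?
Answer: 692*sqrt(5) ≈ 1547.4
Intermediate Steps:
A = -1/5 ≈ -0.20000
F(A)*1730 = sqrt(1 - 1/5)*1730 = sqrt(4/5)*1730 = (2*sqrt(5)/5)*1730 = 692*sqrt(5)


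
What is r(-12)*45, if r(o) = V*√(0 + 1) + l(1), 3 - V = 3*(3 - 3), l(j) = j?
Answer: 180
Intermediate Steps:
V = 3 (V = 3 - 3*(3 - 3) = 3 - 3*0 = 3 - 1*0 = 3 + 0 = 3)
r(o) = 4 (r(o) = 3*√(0 + 1) + 1 = 3*√1 + 1 = 3*1 + 1 = 3 + 1 = 4)
r(-12)*45 = 4*45 = 180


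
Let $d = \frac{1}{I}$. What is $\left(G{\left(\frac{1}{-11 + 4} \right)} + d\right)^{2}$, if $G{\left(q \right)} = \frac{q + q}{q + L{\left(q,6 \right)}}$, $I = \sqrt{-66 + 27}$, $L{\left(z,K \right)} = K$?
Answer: $- \frac{1525}{65559} + \frac{4 i \sqrt{39}}{1599} \approx -0.023261 + 0.015622 i$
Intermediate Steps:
$I = i \sqrt{39}$ ($I = \sqrt{-39} = i \sqrt{39} \approx 6.245 i$)
$G{\left(q \right)} = \frac{2 q}{6 + q}$ ($G{\left(q \right)} = \frac{q + q}{q + 6} = \frac{2 q}{6 + q}$)
$d = - \frac{i \sqrt{39}}{39}$ ($d = \frac{1}{i \sqrt{39}} = - \frac{i \sqrt{39}}{39} \approx - 0.16013 i$)
$\left(G{\left(\frac{1}{-11 + 4} \right)} + d\right)^{2} = \left(\frac{2}{\left(-11 + 4\right) \left(6 + \frac{1}{-11 + 4}\right)} - \frac{i \sqrt{39}}{39}\right)^{2} = \left(\frac{2}{\left(-7\right) \left(6 + \frac{1}{-7}\right)} - \frac{i \sqrt{39}}{39}\right)^{2} = \left(2 \left(- \frac{1}{7}\right) \frac{1}{6 - \frac{1}{7}} - \frac{i \sqrt{39}}{39}\right)^{2} = \left(2 \left(- \frac{1}{7}\right) \frac{1}{\frac{41}{7}} - \frac{i \sqrt{39}}{39}\right)^{2} = \left(2 \left(- \frac{1}{7}\right) \frac{7}{41} - \frac{i \sqrt{39}}{39}\right)^{2} = \left(- \frac{2}{41} - \frac{i \sqrt{39}}{39}\right)^{2}$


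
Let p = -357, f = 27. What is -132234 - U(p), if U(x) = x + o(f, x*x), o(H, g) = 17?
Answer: -131894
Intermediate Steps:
U(x) = 17 + x (U(x) = x + 17 = 17 + x)
-132234 - U(p) = -132234 - (17 - 357) = -132234 - 1*(-340) = -132234 + 340 = -131894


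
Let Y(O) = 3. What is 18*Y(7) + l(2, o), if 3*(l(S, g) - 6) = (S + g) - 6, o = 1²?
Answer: 59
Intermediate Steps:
o = 1
l(S, g) = 4 + S/3 + g/3 (l(S, g) = 6 + ((S + g) - 6)/3 = 6 + (-6 + S + g)/3 = 6 + (-2 + S/3 + g/3) = 4 + S/3 + g/3)
18*Y(7) + l(2, o) = 18*3 + (4 + (⅓)*2 + (⅓)*1) = 54 + (4 + ⅔ + ⅓) = 54 + 5 = 59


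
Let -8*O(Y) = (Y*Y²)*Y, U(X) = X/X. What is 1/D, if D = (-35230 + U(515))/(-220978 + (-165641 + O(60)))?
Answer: 668873/11743 ≈ 56.959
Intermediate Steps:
U(X) = 1
O(Y) = -Y⁴/8 (O(Y) = -Y*Y²*Y/8 = -Y³*Y/8 = -Y⁴/8)
D = 11743/668873 (D = (-35230 + 1)/(-220978 + (-165641 - ⅛*60⁴)) = -35229/(-220978 + (-165641 - ⅛*12960000)) = -35229/(-220978 + (-165641 - 1620000)) = -35229/(-220978 - 1785641) = -35229/(-2006619) = -35229*(-1/2006619) = 11743/668873 ≈ 0.017556)
1/D = 1/(11743/668873) = 668873/11743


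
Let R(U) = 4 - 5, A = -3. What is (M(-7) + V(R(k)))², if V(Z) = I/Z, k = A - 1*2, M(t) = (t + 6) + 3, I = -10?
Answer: 144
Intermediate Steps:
M(t) = 9 + t (M(t) = (6 + t) + 3 = 9 + t)
k = -5 (k = -3 - 1*2 = -3 - 2 = -5)
R(U) = -1
V(Z) = -10/Z
(M(-7) + V(R(k)))² = ((9 - 7) - 10/(-1))² = (2 - 10*(-1))² = (2 + 10)² = 12² = 144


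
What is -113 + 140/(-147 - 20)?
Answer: -19011/167 ≈ -113.84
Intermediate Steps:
-113 + 140/(-147 - 20) = -113 + 140/(-167) = -113 + 140*(-1/167) = -113 - 140/167 = -19011/167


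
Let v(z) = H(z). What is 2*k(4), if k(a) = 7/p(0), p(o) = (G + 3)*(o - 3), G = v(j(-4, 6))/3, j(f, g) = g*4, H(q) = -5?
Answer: -7/2 ≈ -3.5000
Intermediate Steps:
j(f, g) = 4*g
v(z) = -5
G = -5/3 ≈ -1.6667
p(o) = -4 + 4*o/3 (p(o) = (-5/3 + 3)*(o - 3) = 4*(-3 + o)/3 = -4 + 4*o/3)
k(a) = -7/4 (k(a) = 7/(-4 + (4/3)*0) = 7/(-4 + 0) = 7/(-4) = 7*(-1/4) = -7/4)
2*k(4) = 2*(-7/4) = -7/2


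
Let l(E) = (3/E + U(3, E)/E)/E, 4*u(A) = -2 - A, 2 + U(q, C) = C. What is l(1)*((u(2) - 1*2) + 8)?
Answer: 10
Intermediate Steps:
U(q, C) = -2 + C
u(A) = -1/2 - A/4 (u(A) = (-2 - A)/4 = -1/2 - A/4)
l(E) = (3/E + (-2 + E)/E)/E
l(1)*((u(2) - 1*2) + 8) = ((1 + 1)/1**2)*(((-1/2 - 1/4*2) - 1*2) + 8) = (1*2)*(((-1/2 - 1/2) - 2) + 8) = 2*((-1 - 2) + 8) = 2*(-3 + 8) = 2*5 = 10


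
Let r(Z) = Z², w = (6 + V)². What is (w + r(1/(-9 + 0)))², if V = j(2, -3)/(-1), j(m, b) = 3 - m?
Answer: 4104676/6561 ≈ 625.62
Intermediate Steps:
V = -1 (V = (3 - 1*2)/(-1) = (3 - 2)*(-1) = 1*(-1) = -1)
w = 25 (w = (6 - 1)² = 5² = 25)
(w + r(1/(-9 + 0)))² = (25 + (1/(-9 + 0))²)² = (25 + (1/(-9))²)² = (25 + (-⅑)²)² = (25 + 1/81)² = (2026/81)² = 4104676/6561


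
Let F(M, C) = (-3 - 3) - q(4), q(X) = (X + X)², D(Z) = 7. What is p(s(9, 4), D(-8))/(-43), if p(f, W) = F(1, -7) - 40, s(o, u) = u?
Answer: 110/43 ≈ 2.5581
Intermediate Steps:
q(X) = 4*X² (q(X) = (2*X)² = 4*X²)
F(M, C) = -70 (F(M, C) = (-3 - 3) - 4*4² = -6 - 4*16 = -6 - 1*64 = -6 - 64 = -70)
p(f, W) = -110 (p(f, W) = -70 - 40 = -110)
p(s(9, 4), D(-8))/(-43) = -110/(-43) = -110*(-1/43) = 110/43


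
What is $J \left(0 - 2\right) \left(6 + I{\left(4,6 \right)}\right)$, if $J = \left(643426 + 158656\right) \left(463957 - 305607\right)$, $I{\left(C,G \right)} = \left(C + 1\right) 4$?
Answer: $-6604503604400$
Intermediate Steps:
$I{\left(C,G \right)} = 4 + 4 C$ ($I{\left(C,G \right)} = \left(1 + C\right) 4 = 4 + 4 C$)
$J = 127009684700$ ($J = 802082 \cdot 158350 = 127009684700$)
$J \left(0 - 2\right) \left(6 + I{\left(4,6 \right)}\right) = 127009684700 \left(0 - 2\right) \left(6 + \left(4 + 4 \cdot 4\right)\right) = 127009684700 \left(- 2 \left(6 + \left(4 + 16\right)\right)\right) = 127009684700 \left(- 2 \left(6 + 20\right)\right) = 127009684700 \left(\left(-2\right) 26\right) = 127009684700 \left(-52\right) = -6604503604400$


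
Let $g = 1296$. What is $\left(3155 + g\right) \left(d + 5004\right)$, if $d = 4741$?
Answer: $43374995$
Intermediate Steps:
$\left(3155 + g\right) \left(d + 5004\right) = \left(3155 + 1296\right) \left(4741 + 5004\right) = 4451 \cdot 9745 = 43374995$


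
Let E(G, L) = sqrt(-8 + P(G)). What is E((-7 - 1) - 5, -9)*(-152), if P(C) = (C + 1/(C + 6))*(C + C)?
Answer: -608*sqrt(1022)/7 ≈ -2776.7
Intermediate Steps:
P(C) = 2*C*(C + 1/(6 + C)) (P(C) = (C + 1/(6 + C))*(2*C) = 2*C*(C + 1/(6 + C)))
E(G, L) = sqrt(-8 + 2*G*(1 + G**2 + 6*G)/(6 + G))
E((-7 - 1) - 5, -9)*(-152) = (sqrt(2)*sqrt((-24 + ((-7 - 1) - 5)**3 - 3*((-7 - 1) - 5) + 6*((-7 - 1) - 5)**2)/(6 + ((-7 - 1) - 5))))*(-152) = (sqrt(2)*sqrt((-24 + (-8 - 5)**3 - 3*(-8 - 5) + 6*(-8 - 5)**2)/(6 + (-8 - 5))))*(-152) = (sqrt(2)*sqrt((-24 + (-13)**3 - 3*(-13) + 6*(-13)**2)/(6 - 13)))*(-152) = (sqrt(2)*sqrt((-24 - 2197 + 39 + 6*169)/(-7)))*(-152) = (sqrt(2)*sqrt(-(-24 - 2197 + 39 + 1014)/7))*(-152) = (sqrt(2)*sqrt(-1/7*(-1168)))*(-152) = (sqrt(2)*sqrt(1168/7))*(-152) = (sqrt(2)*(4*sqrt(511)/7))*(-152) = (4*sqrt(1022)/7)*(-152) = -608*sqrt(1022)/7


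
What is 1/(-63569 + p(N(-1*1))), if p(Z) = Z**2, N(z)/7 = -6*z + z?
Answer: -1/62344 ≈ -1.6040e-5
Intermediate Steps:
N(z) = -35*z (N(z) = 7*(-6*z + z) = 7*(-5*z) = -35*z)
1/(-63569 + p(N(-1*1))) = 1/(-63569 + (-(-35))**2) = 1/(-63569 + (-35*(-1))**2) = 1/(-63569 + 35**2) = 1/(-63569 + 1225) = 1/(-62344) = -1/62344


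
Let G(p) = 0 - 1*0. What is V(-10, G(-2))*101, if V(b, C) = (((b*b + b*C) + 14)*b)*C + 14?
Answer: 1414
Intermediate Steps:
G(p) = 0 (G(p) = 0 + 0 = 0)
V(b, C) = 14 + C*b*(14 + b² + C*b) (V(b, C) = (((b² + C*b) + 14)*b)*C + 14 = ((14 + b² + C*b)*b)*C + 14 = (b*(14 + b² + C*b))*C + 14 = C*b*(14 + b² + C*b) + 14 = 14 + C*b*(14 + b² + C*b))
V(-10, G(-2))*101 = (14 + 0*(-10)³ + 0²*(-10)² + 14*0*(-10))*101 = (14 + 0*(-1000) + 0*100 + 0)*101 = (14 + 0 + 0 + 0)*101 = 14*101 = 1414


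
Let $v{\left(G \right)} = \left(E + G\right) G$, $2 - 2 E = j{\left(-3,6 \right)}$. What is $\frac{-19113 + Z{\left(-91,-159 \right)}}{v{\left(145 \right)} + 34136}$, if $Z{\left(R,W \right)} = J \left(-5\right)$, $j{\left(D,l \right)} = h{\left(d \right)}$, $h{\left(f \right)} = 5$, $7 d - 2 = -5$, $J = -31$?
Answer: $- \frac{37916}{109887} \approx -0.34505$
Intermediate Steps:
$d = - \frac{3}{7}$ ($d = \frac{2}{7} + \frac{1}{7} \left(-5\right) = \frac{2}{7} - \frac{5}{7} = - \frac{3}{7} \approx -0.42857$)
$j{\left(D,l \right)} = 5$
$E = - \frac{3}{2}$ ($E = 1 - \frac{5}{2} = - \frac{3}{2} \approx -1.5$)
$Z{\left(R,W \right)} = 155$ ($Z{\left(R,W \right)} = \left(-31\right) \left(-5\right) = 155$)
$v{\left(G \right)} = G \left(- \frac{3}{2} + G\right)$ ($v{\left(G \right)} = \left(- \frac{3}{2} + G\right) G = G \left(- \frac{3}{2} + G\right)$)
$\frac{-19113 + Z{\left(-91,-159 \right)}}{v{\left(145 \right)} + 34136} = \frac{-19113 + 155}{\frac{1}{2} \cdot 145 \left(-3 + 2 \cdot 145\right) + 34136} = - \frac{18958}{\frac{1}{2} \cdot 145 \left(-3 + 290\right) + 34136} = - \frac{18958}{\frac{1}{2} \cdot 145 \cdot 287 + 34136} = - \frac{18958}{\frac{41615}{2} + 34136} = - \frac{18958}{\frac{109887}{2}} = \left(-18958\right) \frac{2}{109887} = - \frac{37916}{109887}$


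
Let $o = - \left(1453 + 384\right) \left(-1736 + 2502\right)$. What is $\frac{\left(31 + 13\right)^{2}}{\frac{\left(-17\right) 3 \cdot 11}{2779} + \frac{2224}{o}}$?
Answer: $- \frac{3785313294224}{397793579} \approx -9515.8$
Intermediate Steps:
$o = -1407142$ ($o = - 1837 \cdot 766 = \left(-1\right) 1407142 = -1407142$)
$\frac{\left(31 + 13\right)^{2}}{\frac{\left(-17\right) 3 \cdot 11}{2779} + \frac{2224}{o}} = \frac{\left(31 + 13\right)^{2}}{\frac{\left(-17\right) 3 \cdot 11}{2779} + \frac{2224}{-1407142}} = \frac{44^{2}}{\left(-51\right) 11 \cdot \frac{1}{2779} + 2224 \left(- \frac{1}{1407142}\right)} = \frac{1936}{\left(-561\right) \frac{1}{2779} - \frac{1112}{703571}} = \frac{1936}{- \frac{561}{2779} - \frac{1112}{703571}} = \frac{1936}{- \frac{397793579}{1955223809}} = 1936 \left(- \frac{1955223809}{397793579}\right) = - \frac{3785313294224}{397793579}$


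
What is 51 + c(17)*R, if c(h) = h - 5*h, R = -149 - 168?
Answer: 21607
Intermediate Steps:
R = -317
c(h) = -4*h
51 + c(17)*R = 51 - 4*17*(-317) = 51 - 68*(-317) = 51 + 21556 = 21607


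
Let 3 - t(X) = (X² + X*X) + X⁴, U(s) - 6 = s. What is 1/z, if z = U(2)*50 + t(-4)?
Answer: 1/115 ≈ 0.0086956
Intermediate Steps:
U(s) = 6 + s
t(X) = 3 - X⁴ - 2*X² (t(X) = 3 - ((X² + X*X) + X⁴) = 3 - ((X² + X²) + X⁴) = 3 - (2*X² + X⁴) = 3 - (X⁴ + 2*X²) = 3 + (-X⁴ - 2*X²) = 3 - X⁴ - 2*X²)
z = 115 (z = (6 + 2)*50 + (3 - 1*(-4)⁴ - 2*(-4)²) = 8*50 + (3 - 1*256 - 2*16) = 400 + (3 - 256 - 32) = 400 - 285 = 115)
1/z = 1/115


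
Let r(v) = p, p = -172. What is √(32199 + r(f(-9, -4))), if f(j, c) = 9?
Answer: √32027 ≈ 178.96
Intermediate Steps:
r(v) = -172
√(32199 + r(f(-9, -4))) = √(32199 - 172) = √32027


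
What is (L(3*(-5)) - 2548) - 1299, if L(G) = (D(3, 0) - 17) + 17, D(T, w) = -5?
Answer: -3852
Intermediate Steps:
L(G) = -5 (L(G) = (-5 - 17) + 17 = -22 + 17 = -5)
(L(3*(-5)) - 2548) - 1299 = (-5 - 2548) - 1299 = -2553 - 1299 = -3852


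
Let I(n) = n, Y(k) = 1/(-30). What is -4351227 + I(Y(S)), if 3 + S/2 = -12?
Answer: -130536811/30 ≈ -4.3512e+6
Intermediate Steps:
S = -30 (S = -6 + 2*(-12) = -6 - 24 = -30)
Y(k) = -1/30
-4351227 + I(Y(S)) = -4351227 - 1/30 = -130536811/30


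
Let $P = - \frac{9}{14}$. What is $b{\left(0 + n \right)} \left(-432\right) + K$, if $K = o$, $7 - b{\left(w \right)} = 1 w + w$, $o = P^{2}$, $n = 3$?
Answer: $- \frac{84591}{196} \approx -431.59$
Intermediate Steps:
$P = - \frac{9}{14}$ ($P = \left(-9\right) \frac{1}{14} = - \frac{9}{14} \approx -0.64286$)
$o = \frac{81}{196}$ ($o = \left(- \frac{9}{14}\right)^{2} = \frac{81}{196} \approx 0.41327$)
$b{\left(w \right)} = 7 - 2 w$ ($b{\left(w \right)} = 7 - \left(1 w + w\right) = 7 - \left(w + w\right) = 7 - 2 w$)
$K = \frac{81}{196} \approx 0.41327$
$b{\left(0 + n \right)} \left(-432\right) + K = \left(7 - 2 \left(0 + 3\right)\right) \left(-432\right) + \frac{81}{196} = \left(7 - 6\right) \left(-432\right) + \frac{81}{196} = 1 \left(-432\right) + \frac{81}{196} = -432 + \frac{81}{196} = - \frac{84591}{196}$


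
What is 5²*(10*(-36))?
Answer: -9000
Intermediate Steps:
5²*(10*(-36)) = 25*(-360) = -9000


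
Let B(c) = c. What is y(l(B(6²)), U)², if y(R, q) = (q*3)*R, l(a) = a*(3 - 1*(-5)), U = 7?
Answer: 36578304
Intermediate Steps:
l(a) = 8*a (l(a) = a*(3 + 5) = a*8 = 8*a)
y(R, q) = 3*R*q (y(R, q) = (3*q)*R = 3*R*q)
y(l(B(6²)), U)² = (3*(8*6²)*7)² = (3*(8*36)*7)² = (3*288*7)² = 6048² = 36578304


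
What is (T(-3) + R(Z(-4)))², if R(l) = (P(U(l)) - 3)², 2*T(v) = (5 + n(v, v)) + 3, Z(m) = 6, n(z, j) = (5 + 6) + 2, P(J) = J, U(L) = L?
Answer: 1521/4 ≈ 380.25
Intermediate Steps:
n(z, j) = 13 (n(z, j) = 11 + 2 = 13)
T(v) = 21/2 (T(v) = ((5 + 13) + 3)/2 = (18 + 3)/2 = (½)*21 = 21/2)
R(l) = (-3 + l)² (R(l) = (l - 3)² = (-3 + l)²)
(T(-3) + R(Z(-4)))² = (21/2 + (-3 + 6)²)² = (21/2 + 3²)² = (21/2 + 9)² = (39/2)² = 1521/4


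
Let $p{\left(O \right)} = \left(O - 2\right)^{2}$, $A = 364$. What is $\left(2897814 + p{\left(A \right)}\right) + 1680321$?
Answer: $4709179$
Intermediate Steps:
$p{\left(O \right)} = \left(-2 + O\right)^{2}$
$\left(2897814 + p{\left(A \right)}\right) + 1680321 = \left(2897814 + \left(-2 + 364\right)^{2}\right) + 1680321 = \left(2897814 + 362^{2}\right) + 1680321 = \left(2897814 + 131044\right) + 1680321 = 3028858 + 1680321 = 4709179$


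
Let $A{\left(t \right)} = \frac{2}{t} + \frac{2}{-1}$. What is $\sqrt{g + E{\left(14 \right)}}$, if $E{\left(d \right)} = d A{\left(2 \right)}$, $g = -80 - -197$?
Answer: $\sqrt{103} \approx 10.149$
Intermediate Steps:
$g = 117$ ($g = -80 + 197 = 117$)
$A{\left(t \right)} = -2 + \frac{2}{t}$ ($A{\left(t \right)} = \frac{2}{t} + 2 \left(-1\right) = \frac{2}{t} - 2 = -2 + \frac{2}{t}$)
$E{\left(d \right)} = - d$ ($E{\left(d \right)} = d \left(-2 + \frac{2}{2}\right) = d \left(-2 + 2 \cdot \frac{1}{2}\right) = d \left(-2 + 1\right) = d \left(-1\right) = - d$)
$\sqrt{g + E{\left(14 \right)}} = \sqrt{117 - 14} = \sqrt{103}$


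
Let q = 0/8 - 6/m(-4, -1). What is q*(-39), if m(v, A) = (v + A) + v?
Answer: -26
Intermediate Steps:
m(v, A) = A + 2*v (m(v, A) = (A + v) + v = A + 2*v)
q = ⅔ (q = 0/8 - 6/(-1 + 2*(-4)) = 0*(⅛) - 6/(-1 - 8) = 0 - 6/(-9) = 0 - 6*(-⅑) = 0 + ⅔ = ⅔ ≈ 0.66667)
q*(-39) = (⅔)*(-39) = -26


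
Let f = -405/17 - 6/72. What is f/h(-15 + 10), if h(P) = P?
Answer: 4877/1020 ≈ 4.7814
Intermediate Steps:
f = -4877/204 (f = -405*1/17 - 6*1/72 = -405/17 - 1/12 = -4877/204 ≈ -23.907)
f/h(-15 + 10) = -4877/(204*(-15 + 10)) = -4877/204/(-5) = -4877/204*(-⅕) = 4877/1020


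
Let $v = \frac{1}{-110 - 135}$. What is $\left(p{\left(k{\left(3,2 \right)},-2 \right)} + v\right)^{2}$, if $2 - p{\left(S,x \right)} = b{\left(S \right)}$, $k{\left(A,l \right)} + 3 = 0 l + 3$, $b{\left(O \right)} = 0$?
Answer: $\frac{239121}{60025} \approx 3.9837$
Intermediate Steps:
$k{\left(A,l \right)} = 0$ ($k{\left(A,l \right)} = -3 + \left(0 l + 3\right) = -3 + \left(0 + 3\right) = -3 + 3 = 0$)
$p{\left(S,x \right)} = 2$ ($p{\left(S,x \right)} = 2 - 0 = 2 + 0 = 2$)
$v = - \frac{1}{245}$ ($v = \frac{1}{-245} = - \frac{1}{245} \approx -0.0040816$)
$\left(p{\left(k{\left(3,2 \right)},-2 \right)} + v\right)^{2} = \left(2 - \frac{1}{245}\right)^{2} = \left(\frac{489}{245}\right)^{2} = \frac{239121}{60025}$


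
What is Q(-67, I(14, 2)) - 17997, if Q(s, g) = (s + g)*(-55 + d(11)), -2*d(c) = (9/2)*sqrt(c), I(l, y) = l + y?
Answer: -15192 + 459*sqrt(11)/4 ≈ -14811.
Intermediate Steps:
d(c) = -9*sqrt(c)/4 (d(c) = -9/2*sqrt(c)/2 = -9*(1/2)*sqrt(c)/2 = -9*sqrt(c)/4)
Q(s, g) = (-55 - 9*sqrt(11)/4)*(g + s) (Q(s, g) = (s + g)*(-55 - 9*sqrt(11)/4) = (g + s)*(-55 - 9*sqrt(11)/4) = (-55 - 9*sqrt(11)/4)*(g + s))
Q(-67, I(14, 2)) - 17997 = (-55*(14 + 2) - 55*(-67) - 9*(14 + 2)*sqrt(11)/4 - 9/4*(-67)*sqrt(11)) - 17997 = (-55*16 + 3685 - 9/4*16*sqrt(11) + 603*sqrt(11)/4) - 17997 = (-880 + 3685 - 36*sqrt(11) + 603*sqrt(11)/4) - 17997 = (2805 + 459*sqrt(11)/4) - 17997 = -15192 + 459*sqrt(11)/4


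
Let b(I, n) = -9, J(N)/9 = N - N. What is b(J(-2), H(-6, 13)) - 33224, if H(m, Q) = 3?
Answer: -33233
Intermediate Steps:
J(N) = 0 (J(N) = 9*(N - N) = 9*0 = 0)
b(J(-2), H(-6, 13)) - 33224 = -9 - 33224 = -33233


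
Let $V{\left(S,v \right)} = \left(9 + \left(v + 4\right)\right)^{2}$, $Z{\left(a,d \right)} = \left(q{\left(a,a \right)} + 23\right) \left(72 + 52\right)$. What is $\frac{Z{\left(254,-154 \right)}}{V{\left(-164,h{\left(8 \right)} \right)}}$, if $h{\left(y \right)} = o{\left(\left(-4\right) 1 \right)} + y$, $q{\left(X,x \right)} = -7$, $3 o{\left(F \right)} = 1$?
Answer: $\frac{279}{64} \approx 4.3594$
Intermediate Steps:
$o{\left(F \right)} = \frac{1}{3}$ ($o{\left(F \right)} = \frac{1}{3} \cdot 1 = \frac{1}{3}$)
$Z{\left(a,d \right)} = 1984$ ($Z{\left(a,d \right)} = \left(-7 + 23\right) \left(72 + 52\right) = 16 \cdot 124 = 1984$)
$h{\left(y \right)} = \frac{1}{3} + y$
$V{\left(S,v \right)} = \left(13 + v\right)^{2}$ ($V{\left(S,v \right)} = \left(9 + \left(4 + v\right)\right)^{2} = \left(13 + v\right)^{2}$)
$\frac{Z{\left(254,-154 \right)}}{V{\left(-164,h{\left(8 \right)} \right)}} = \frac{1984}{\left(13 + \left(\frac{1}{3} + 8\right)\right)^{2}} = \frac{1984}{\left(13 + \frac{25}{3}\right)^{2}} = \frac{1984}{\left(\frac{64}{3}\right)^{2}} = \frac{1984}{\frac{4096}{9}} = 1984 \cdot \frac{9}{4096} = \frac{279}{64}$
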